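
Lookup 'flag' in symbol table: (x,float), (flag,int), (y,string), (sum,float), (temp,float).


Lookup 'flag' → type int


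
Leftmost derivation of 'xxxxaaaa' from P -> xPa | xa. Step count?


Derivation: P => xPa => xxPaa => xxxPaaa => xxxxaaaa
Steps: 4


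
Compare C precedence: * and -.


'*' is multiplicative (level 10); '-' is additive (level 9)
Higher level binds tighter
'*' has higher precedence than '-'


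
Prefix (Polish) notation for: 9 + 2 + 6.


left-to-right (same/higher precedence on left): tree is (+ (+ 9 2) 6)
Prefix: + + 9 2 6


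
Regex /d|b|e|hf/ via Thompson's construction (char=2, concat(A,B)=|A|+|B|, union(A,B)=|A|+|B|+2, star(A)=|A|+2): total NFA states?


Syntax tree has 5 char leaf(s), 3 union(s), 0 star(s)
chars contribute 5×2 = 10; each union adds +2; each star adds +2
Total: 10 + 6 + 0 = 16 states


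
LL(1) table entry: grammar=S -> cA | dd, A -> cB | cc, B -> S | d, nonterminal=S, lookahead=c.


For [S, c]: 'c' ∈ FIRST(cA)
Entry: S -> cA


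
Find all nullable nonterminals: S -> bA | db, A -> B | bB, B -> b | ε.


A nonterminal is nullable iff some alternative derives ε (directly, or every symbol in it is nullable)
Nullable: {A, B}


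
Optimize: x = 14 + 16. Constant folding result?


14 + 16 = 30 at compile time
Optimized: x = 30


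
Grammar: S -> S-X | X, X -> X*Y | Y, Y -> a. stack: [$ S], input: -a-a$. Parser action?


shift '-' to continue S -> S-X
Action: shift


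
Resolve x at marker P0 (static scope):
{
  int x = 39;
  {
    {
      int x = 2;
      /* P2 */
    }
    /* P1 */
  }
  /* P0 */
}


x declared in the same block as P0
x = 39


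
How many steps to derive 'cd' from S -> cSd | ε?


Derivation: S => cSd => cd
Steps: 2


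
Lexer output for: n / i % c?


Scan left to right, longest-match per lexeme
Tokens: ID(n), OP(/), ID(i), OP(%), ID(c)


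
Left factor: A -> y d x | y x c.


Common prefix: 'y'
Factored: A -> y A', A' -> d x | x c


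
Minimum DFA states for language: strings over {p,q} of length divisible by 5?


Track length mod 5: states 0..4, accept at 0
Minimal DFA: 5 states


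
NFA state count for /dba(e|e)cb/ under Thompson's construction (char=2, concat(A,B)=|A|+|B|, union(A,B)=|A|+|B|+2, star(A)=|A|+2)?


Syntax tree has 7 char leaf(s), 1 union(s), 0 star(s)
chars contribute 7×2 = 14; each union adds +2; each star adds +2
Total: 14 + 2 + 0 = 16 states


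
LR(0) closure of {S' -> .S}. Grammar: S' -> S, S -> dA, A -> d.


Start: S' -> .S
For each item with dot before a nonterminal B, add B -> .γ for every B-production
Closure: [S' -> .S, S -> .dA]


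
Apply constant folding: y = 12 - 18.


12 - 18 = -6 at compile time
Optimized: y = -6


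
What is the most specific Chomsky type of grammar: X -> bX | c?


Right-linear: every RHS is a terminal or a terminal followed by one nonterminal
Classification: Type 3 (Regular)


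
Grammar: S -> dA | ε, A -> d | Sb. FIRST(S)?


Per alternative of S: FIRST(dA) = {d}; FIRST(ε) = {ε}
FIRST(S) = {d, ε}


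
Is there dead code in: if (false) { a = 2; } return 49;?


condition is constant false, so the whole block is unreachable
Dead: 'if (false) { a = 2; }'


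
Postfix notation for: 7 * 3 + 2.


Left to right (same or higher precedence on left)
Postfix: 7 3 * 2 +


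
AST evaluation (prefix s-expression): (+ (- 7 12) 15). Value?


Evaluate inner: (- 7 12) = -5
Evaluate root: (+ -5 15) = 10
Result: 10


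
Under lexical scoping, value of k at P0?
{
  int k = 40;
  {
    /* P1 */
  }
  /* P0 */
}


k declared in the same block as P0
k = 40


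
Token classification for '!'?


Pattern: operator symbol
Type: OPERATOR


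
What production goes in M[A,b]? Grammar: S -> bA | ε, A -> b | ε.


For [A, b]: 'b' ∈ FIRST(b)
Entry: A -> b


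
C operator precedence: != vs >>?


'>>' is shift (level 8); '!=' is equality (level 6)
Higher level binds tighter
'>>' has higher precedence than '!='


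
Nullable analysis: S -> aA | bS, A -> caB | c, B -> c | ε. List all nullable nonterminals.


A nonterminal is nullable iff some alternative derives ε (directly, or every symbol in it is nullable)
Nullable: {B}


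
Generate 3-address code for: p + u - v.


Break into single-operator statements:
t1 = p + u
t2 = t1 - v


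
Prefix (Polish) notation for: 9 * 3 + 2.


left-to-right (same/higher precedence on left): tree is (+ (* 9 3) 2)
Prefix: + * 9 3 2


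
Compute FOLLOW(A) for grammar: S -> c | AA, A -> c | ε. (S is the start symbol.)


$ ∈ FOLLOW(S). For each A -> αBβ: add FIRST(β)\{ε} to FOLLOW(B); if β nullable, add FOLLOW(A).
FOLLOW(A) = {$, c}


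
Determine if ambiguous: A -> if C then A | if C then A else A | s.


dangling else: 'if C then if C then s else s' parses two ways
Ambiguous


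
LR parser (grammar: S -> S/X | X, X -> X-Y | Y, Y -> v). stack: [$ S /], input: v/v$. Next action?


no handle ('S/' is not any RHS); shift 'v'
Action: shift


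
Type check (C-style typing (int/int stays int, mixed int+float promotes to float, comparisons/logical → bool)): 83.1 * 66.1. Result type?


Operand types: float * float
Rule: mixed int/float promotes to float; int/int stays int
Result type: float


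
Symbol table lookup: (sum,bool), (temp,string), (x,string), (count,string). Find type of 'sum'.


Lookup 'sum' → type bool


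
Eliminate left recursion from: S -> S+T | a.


Left-recursive alternatives: S+T; non-recursive: a
Introduce S': S -> aS', S' -> +TS' | ε


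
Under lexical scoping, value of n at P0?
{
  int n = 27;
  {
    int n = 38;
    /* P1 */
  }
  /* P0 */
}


n declared in the same block as P0
n = 27


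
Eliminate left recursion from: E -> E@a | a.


Left-recursive alternatives: E@a; non-recursive: a
Introduce E': E -> aE', E' -> @aE' | ε


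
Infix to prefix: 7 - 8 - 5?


left-to-right (same/higher precedence on left): tree is (- (- 7 8) 5)
Prefix: - - 7 8 5


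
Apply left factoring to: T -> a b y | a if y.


Common prefix: 'a'
Factored: T -> a T', T' -> b y | if y


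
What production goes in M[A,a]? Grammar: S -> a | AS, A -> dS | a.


For [A, a]: 'a' ∈ FIRST(a)
Entry: A -> a


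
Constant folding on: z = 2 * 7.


2 * 7 = 14 at compile time
Optimized: z = 14


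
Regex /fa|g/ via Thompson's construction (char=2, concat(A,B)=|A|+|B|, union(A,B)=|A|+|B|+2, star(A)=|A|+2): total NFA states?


Syntax tree has 3 char leaf(s), 1 union(s), 0 star(s)
chars contribute 3×2 = 6; each union adds +2; each star adds +2
Total: 6 + 2 + 0 = 8 states


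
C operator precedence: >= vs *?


'*' is multiplicative (level 10); '>=' is relational (level 7)
Higher level binds tighter
'*' has higher precedence than '>='


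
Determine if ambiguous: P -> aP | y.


right-linear, alternatives start with distinct terminals 'a' vs 'y': unique leftmost derivation
Unambiguous


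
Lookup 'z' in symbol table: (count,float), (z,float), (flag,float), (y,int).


Lookup 'z' → type float


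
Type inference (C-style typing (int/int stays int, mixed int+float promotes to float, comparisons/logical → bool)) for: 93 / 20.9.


Operand types: int / float
Rule: mixed int/float promotes to float; int/int stays int
Result type: float


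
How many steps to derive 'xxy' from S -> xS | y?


Derivation: S => xS => xxS => xxy
Steps: 3


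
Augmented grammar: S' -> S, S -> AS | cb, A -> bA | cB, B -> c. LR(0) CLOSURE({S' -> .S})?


Start: S' -> .S
For each item with dot before a nonterminal B, add B -> .γ for every B-production
Closure: [S' -> .S, S -> .AS, S -> .cb, A -> .bA, A -> .cB]


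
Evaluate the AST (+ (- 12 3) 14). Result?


Evaluate inner: (- 12 3) = 9
Evaluate root: (+ 9 14) = 23
Result: 23


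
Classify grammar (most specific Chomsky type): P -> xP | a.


Right-linear: every RHS is a terminal or a terminal followed by one nonterminal
Classification: Type 3 (Regular)


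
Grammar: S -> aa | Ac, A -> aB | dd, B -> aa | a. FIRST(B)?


Per alternative of B: FIRST(aa) = {a}; FIRST(a) = {a}
FIRST(B) = {a}


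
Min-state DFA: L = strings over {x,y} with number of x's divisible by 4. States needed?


Track (count of x) mod 4: states 0..3, accept at 0
Minimal DFA: 4 states


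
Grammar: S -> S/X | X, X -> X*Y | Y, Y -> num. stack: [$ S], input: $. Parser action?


start symbol S on stack, input exhausted
Action: accept


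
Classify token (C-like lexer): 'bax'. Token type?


Pattern: letter/underscore followed by alphanumerics, not a keyword
Type: IDENTIFIER


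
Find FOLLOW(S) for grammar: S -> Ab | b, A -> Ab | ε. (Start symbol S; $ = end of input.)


$ ∈ FOLLOW(S). For each A -> αBβ: add FIRST(β)\{ε} to FOLLOW(B); if β nullable, add FOLLOW(A).
FOLLOW(S) = {$}


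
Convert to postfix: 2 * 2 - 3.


Left to right (same or higher precedence on left)
Postfix: 2 2 * 3 -


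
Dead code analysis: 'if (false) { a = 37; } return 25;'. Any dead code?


condition is constant false, so the whole block is unreachable
Dead: 'if (false) { a = 37; }'


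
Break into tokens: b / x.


Scan left to right, longest-match per lexeme
Tokens: ID(b), OP(/), ID(x)


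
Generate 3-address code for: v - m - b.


Break into single-operator statements:
t1 = v - m
t2 = t1 - b


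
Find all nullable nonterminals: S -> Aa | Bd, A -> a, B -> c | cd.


A nonterminal is nullable iff some alternative derives ε (directly, or every symbol in it is nullable)
Nullable: {}


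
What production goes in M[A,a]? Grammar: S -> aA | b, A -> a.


For [A, a]: 'a' ∈ FIRST(a)
Entry: A -> a


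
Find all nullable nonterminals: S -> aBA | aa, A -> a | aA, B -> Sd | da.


A nonterminal is nullable iff some alternative derives ε (directly, or every symbol in it is nullable)
Nullable: {}


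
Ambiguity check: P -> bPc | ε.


balanced b^n…c^n: each string has a unique parse
Unambiguous


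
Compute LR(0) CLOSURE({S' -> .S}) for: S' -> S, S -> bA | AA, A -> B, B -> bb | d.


Start: S' -> .S
For each item with dot before a nonterminal B, add B -> .γ for every B-production
Closure: [S' -> .S, S -> .bA, S -> .AA, A -> .B, B -> .bb, B -> .d]


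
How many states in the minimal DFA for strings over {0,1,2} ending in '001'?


Track the longest suffix of input matching a prefix of '001': 4 classes (prefixes of length 0..3)
Minimal DFA: 4 states


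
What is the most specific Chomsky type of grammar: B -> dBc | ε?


Single nonterminal LHS, but d^n c^n is not regular
Classification: Type 2 (Context-Free)


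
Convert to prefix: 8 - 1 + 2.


left-to-right (same/higher precedence on left): tree is (+ (- 8 1) 2)
Prefix: + - 8 1 2


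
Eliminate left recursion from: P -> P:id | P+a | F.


Left-recursive alternatives: P:id, P+a; non-recursive: F
Introduce P': P -> FP', P' -> :idP' | +aP' | ε


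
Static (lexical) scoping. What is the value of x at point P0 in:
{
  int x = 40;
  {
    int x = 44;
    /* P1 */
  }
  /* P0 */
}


x declared in the same block as P0
x = 40


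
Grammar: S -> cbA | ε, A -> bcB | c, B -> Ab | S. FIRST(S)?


Per alternative of S: FIRST(cbA) = {c}; FIRST(ε) = {ε}
FIRST(S) = {c, ε}


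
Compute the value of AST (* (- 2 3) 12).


Evaluate inner: (- 2 3) = -1
Evaluate root: (* -1 12) = -12
Result: -12


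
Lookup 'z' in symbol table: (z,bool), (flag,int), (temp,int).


Lookup 'z' → type bool


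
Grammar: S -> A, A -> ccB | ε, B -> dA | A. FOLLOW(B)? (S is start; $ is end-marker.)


$ ∈ FOLLOW(S). For each A -> αBβ: add FIRST(β)\{ε} to FOLLOW(B); if β nullable, add FOLLOW(A).
FOLLOW(B) = {$}


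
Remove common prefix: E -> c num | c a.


Common prefix: 'c'
Factored: E -> c E', E' -> num | a


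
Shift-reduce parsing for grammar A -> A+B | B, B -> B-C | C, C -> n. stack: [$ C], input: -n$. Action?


'C' (not preceded by B-) is the handle for B -> C
Action: reduce (B -> C)


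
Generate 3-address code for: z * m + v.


Break into single-operator statements:
t1 = z * m
t2 = t1 + v


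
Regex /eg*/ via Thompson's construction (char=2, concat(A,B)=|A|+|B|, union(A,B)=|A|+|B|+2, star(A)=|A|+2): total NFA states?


Syntax tree has 2 char leaf(s), 0 union(s), 1 star(s)
chars contribute 2×2 = 4; each union adds +2; each star adds +2
Total: 4 + 0 + 2 = 6 states


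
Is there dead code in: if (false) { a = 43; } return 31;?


condition is constant false, so the whole block is unreachable
Dead: 'if (false) { a = 43; }'


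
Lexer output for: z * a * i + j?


Scan left to right, longest-match per lexeme
Tokens: ID(z), OP(*), ID(a), OP(*), ID(i), OP(+), ID(j)


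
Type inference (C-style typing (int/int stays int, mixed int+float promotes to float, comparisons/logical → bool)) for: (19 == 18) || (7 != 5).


Operand types: bool || bool
Rule: logical operators take bool operands and yield bool
Result type: bool


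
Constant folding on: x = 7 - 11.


7 - 11 = -4 at compile time
Optimized: x = -4


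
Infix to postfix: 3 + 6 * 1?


* has higher precedence, evaluate 6*1 first
Postfix: 3 6 1 * +


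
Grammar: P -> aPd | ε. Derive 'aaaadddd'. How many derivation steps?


Derivation: P => aPd => aaPdd => aaaPddd => aaaaPdddd => aaaadddd
Steps: 5


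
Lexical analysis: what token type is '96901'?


Pattern: digits only
Type: INTEGER_LITERAL


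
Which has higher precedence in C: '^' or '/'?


'/' is multiplicative (level 10); '^' is bitwise XOR (level 4)
Higher level binds tighter
'/' has higher precedence than '^'


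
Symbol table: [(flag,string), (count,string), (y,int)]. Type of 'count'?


Lookup 'count' → type string


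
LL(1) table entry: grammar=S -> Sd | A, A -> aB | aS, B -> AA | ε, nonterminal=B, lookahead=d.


For [B, d]: ε is nullable and 'd' ∈ FOLLOW(B)
Entry: B -> ε


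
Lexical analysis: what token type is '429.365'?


Pattern: digits with a decimal point
Type: FLOAT_LITERAL


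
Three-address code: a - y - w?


Break into single-operator statements:
t1 = a - y
t2 = t1 - w


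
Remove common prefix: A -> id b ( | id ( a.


Common prefix: 'id'
Factored: A -> id A', A' -> b ( | ( a


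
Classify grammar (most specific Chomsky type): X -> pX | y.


Right-linear: every RHS is a terminal or a terminal followed by one nonterminal
Classification: Type 3 (Regular)


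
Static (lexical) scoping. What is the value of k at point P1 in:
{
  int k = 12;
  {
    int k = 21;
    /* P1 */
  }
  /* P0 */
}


k declared in the same block as P1
k = 21


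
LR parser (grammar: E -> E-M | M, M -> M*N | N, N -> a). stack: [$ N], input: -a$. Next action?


'N' (not preceded by M*) is the handle for M -> N
Action: reduce (M -> N)


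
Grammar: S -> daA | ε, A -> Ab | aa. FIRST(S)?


Per alternative of S: FIRST(daA) = {d}; FIRST(ε) = {ε}
FIRST(S) = {d, ε}


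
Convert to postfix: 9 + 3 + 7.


Left to right (same or higher precedence on left)
Postfix: 9 3 + 7 +


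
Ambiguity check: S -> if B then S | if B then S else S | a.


dangling else: 'if B then if B then a else a' parses two ways
Ambiguous


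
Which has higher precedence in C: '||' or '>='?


'>=' is relational (level 7); '||' is logical OR (level 1)
Higher level binds tighter
'>=' has higher precedence than '||'


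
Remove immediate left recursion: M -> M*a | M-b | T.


Left-recursive alternatives: M*a, M-b; non-recursive: T
Introduce M': M -> TM', M' -> *aM' | -bM' | ε


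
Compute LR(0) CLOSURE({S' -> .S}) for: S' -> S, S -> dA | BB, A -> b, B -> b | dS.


Start: S' -> .S
For each item with dot before a nonterminal B, add B -> .γ for every B-production
Closure: [S' -> .S, S -> .dA, S -> .BB, B -> .b, B -> .dS]


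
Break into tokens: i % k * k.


Scan left to right, longest-match per lexeme
Tokens: ID(i), OP(%), ID(k), OP(*), ID(k)


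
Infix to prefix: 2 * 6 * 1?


left-to-right (same/higher precedence on left): tree is (* (* 2 6) 1)
Prefix: * * 2 6 1


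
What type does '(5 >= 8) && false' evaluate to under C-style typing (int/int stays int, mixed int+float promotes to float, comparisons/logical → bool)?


Operand types: bool && bool
Rule: logical operators take bool operands and yield bool
Result type: bool


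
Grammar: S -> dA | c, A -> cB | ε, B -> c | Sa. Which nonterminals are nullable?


A nonterminal is nullable iff some alternative derives ε (directly, or every symbol in it is nullable)
Nullable: {A}


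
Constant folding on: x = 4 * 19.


4 * 19 = 76 at compile time
Optimized: x = 76


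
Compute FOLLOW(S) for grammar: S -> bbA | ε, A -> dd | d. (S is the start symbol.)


$ ∈ FOLLOW(S). For each A -> αBβ: add FIRST(β)\{ε} to FOLLOW(B); if β nullable, add FOLLOW(A).
FOLLOW(S) = {$}


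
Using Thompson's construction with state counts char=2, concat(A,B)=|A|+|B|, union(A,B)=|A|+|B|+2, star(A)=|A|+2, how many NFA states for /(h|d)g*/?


Syntax tree has 3 char leaf(s), 1 union(s), 1 star(s)
chars contribute 3×2 = 6; each union adds +2; each star adds +2
Total: 6 + 2 + 2 = 10 states


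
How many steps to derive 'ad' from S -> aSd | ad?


Derivation: S => ad
Steps: 1


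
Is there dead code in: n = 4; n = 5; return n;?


first assignment to n is overwritten before any read
Dead: 'n = 4'


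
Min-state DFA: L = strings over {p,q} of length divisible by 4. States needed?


Track length mod 4: states 0..3, accept at 0
Minimal DFA: 4 states


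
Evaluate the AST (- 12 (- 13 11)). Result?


Evaluate inner: (- 13 11) = 2
Evaluate root: (- 12 2) = 10
Result: 10


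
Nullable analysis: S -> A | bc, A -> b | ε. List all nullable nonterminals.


A nonterminal is nullable iff some alternative derives ε (directly, or every symbol in it is nullable)
Nullable: {A, S}


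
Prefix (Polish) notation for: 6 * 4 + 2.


left-to-right (same/higher precedence on left): tree is (+ (* 6 4) 2)
Prefix: + * 6 4 2


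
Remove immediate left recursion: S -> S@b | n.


Left-recursive alternatives: S@b; non-recursive: n
Introduce S': S -> nS', S' -> @bS' | ε


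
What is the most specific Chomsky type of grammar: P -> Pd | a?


Left-linear: every RHS is a terminal or one nonterminal followed by a terminal
Classification: Type 3 (Regular)


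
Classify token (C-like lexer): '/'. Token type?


Pattern: operator symbol
Type: OPERATOR


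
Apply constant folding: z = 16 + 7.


16 + 7 = 23 at compile time
Optimized: z = 23


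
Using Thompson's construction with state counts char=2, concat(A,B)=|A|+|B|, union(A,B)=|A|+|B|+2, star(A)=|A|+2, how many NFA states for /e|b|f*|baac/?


Syntax tree has 7 char leaf(s), 3 union(s), 1 star(s)
chars contribute 7×2 = 14; each union adds +2; each star adds +2
Total: 14 + 6 + 2 = 22 states


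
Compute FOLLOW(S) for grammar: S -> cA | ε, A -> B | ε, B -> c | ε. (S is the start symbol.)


$ ∈ FOLLOW(S). For each A -> αBβ: add FIRST(β)\{ε} to FOLLOW(B); if β nullable, add FOLLOW(A).
FOLLOW(S) = {$}


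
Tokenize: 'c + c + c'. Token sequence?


Scan left to right, longest-match per lexeme
Tokens: ID(c), OP(+), ID(c), OP(+), ID(c)


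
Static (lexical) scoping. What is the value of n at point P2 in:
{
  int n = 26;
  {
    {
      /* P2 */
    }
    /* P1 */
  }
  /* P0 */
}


P2's block does not declare n; resolves to the enclosing declaration at depth 0
n = 26


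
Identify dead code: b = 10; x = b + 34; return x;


b is read by x's definition; x is returned
No dead code


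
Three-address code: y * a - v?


Break into single-operator statements:
t1 = y * a
t2 = t1 - v


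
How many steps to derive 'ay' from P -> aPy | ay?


Derivation: P => ay
Steps: 1


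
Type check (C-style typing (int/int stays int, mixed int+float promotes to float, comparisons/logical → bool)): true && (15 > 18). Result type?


Operand types: bool && bool
Rule: logical operators take bool operands and yield bool
Result type: bool


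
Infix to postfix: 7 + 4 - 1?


Left to right (same or higher precedence on left)
Postfix: 7 4 + 1 -


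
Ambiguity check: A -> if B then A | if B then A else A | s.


dangling else: 'if B then if B then s else s' parses two ways
Ambiguous


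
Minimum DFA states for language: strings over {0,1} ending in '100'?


Track the longest suffix of input matching a prefix of '100': 4 classes (prefixes of length 0..3)
Minimal DFA: 4 states


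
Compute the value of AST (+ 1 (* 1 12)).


Evaluate inner: (* 1 12) = 12
Evaluate root: (+ 1 12) = 13
Result: 13


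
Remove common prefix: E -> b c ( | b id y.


Common prefix: 'b'
Factored: E -> b E', E' -> c ( | id y


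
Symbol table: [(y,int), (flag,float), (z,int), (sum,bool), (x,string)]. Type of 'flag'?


Lookup 'flag' → type float


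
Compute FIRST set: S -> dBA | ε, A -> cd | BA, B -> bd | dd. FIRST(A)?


Per alternative of A: FIRST(cd) = {c}; FIRST(BA) = {b, d}
FIRST(A) = {b, c, d}


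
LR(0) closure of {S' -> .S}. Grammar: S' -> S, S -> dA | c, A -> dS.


Start: S' -> .S
For each item with dot before a nonterminal B, add B -> .γ for every B-production
Closure: [S' -> .S, S -> .dA, S -> .c]


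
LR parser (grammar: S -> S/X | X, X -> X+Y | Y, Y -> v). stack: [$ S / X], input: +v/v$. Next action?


'+' can extend X; shift to build X -> X+Y
Action: shift


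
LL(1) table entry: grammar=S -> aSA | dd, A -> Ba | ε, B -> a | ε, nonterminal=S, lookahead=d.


For [S, d]: 'd' ∈ FIRST(dd)
Entry: S -> dd


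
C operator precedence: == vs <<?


'<<' is shift (level 8); '==' is equality (level 6)
Higher level binds tighter
'<<' has higher precedence than '=='


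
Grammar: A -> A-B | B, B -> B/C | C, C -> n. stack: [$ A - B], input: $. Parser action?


handle 'A-B' on top; lookahead ∈ FOLLOW(A) = {-, $}
Action: reduce (A -> A-B)


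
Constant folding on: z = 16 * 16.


16 * 16 = 256 at compile time
Optimized: z = 256


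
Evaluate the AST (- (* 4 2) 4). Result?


Evaluate inner: (* 4 2) = 8
Evaluate root: (- 8 4) = 4
Result: 4


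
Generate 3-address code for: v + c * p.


Break into single-operator statements:
t1 = c * p
t2 = v + t1


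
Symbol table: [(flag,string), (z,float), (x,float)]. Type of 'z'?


Lookup 'z' → type float


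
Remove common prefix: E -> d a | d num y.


Common prefix: 'd'
Factored: E -> d E', E' -> a | num y


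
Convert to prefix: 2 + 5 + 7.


left-to-right (same/higher precedence on left): tree is (+ (+ 2 5) 7)
Prefix: + + 2 5 7


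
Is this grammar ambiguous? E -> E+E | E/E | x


'x+x/x' has two parse trees (no precedence encoded between + and /)
Ambiguous


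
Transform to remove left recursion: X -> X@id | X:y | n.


Left-recursive alternatives: X@id, X:y; non-recursive: n
Introduce X': X -> nX', X' -> @idX' | :yX' | ε


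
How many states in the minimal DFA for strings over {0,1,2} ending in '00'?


Track the longest suffix of input matching a prefix of '00': 3 classes (prefixes of length 0..2)
Minimal DFA: 3 states


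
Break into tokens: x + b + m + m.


Scan left to right, longest-match per lexeme
Tokens: ID(x), OP(+), ID(b), OP(+), ID(m), OP(+), ID(m)


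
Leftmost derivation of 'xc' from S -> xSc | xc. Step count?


Derivation: S => xc
Steps: 1


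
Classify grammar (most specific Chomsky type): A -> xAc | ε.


Single nonterminal LHS, but x^n c^n is not regular
Classification: Type 2 (Context-Free)


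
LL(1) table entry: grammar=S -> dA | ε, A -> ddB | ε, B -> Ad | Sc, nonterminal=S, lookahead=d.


For [S, d]: 'd' ∈ FIRST(dA)
Entry: S -> dA


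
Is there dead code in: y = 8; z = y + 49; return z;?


y is read by z's definition; z is returned
No dead code


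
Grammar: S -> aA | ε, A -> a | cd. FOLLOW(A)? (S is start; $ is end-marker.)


$ ∈ FOLLOW(S). For each A -> αBβ: add FIRST(β)\{ε} to FOLLOW(B); if β nullable, add FOLLOW(A).
FOLLOW(A) = {$}


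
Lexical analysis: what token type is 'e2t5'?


Pattern: letter/underscore followed by alphanumerics, not a keyword
Type: IDENTIFIER


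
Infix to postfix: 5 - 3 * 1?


* has higher precedence, evaluate 3*1 first
Postfix: 5 3 1 * -


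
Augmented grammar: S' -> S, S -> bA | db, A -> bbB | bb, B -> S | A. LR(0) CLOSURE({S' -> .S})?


Start: S' -> .S
For each item with dot before a nonterminal B, add B -> .γ for every B-production
Closure: [S' -> .S, S -> .bA, S -> .db]


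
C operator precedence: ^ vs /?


'/' is multiplicative (level 10); '^' is bitwise XOR (level 4)
Higher level binds tighter
'/' has higher precedence than '^'


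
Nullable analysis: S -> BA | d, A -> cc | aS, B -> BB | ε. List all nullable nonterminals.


A nonterminal is nullable iff some alternative derives ε (directly, or every symbol in it is nullable)
Nullable: {B}


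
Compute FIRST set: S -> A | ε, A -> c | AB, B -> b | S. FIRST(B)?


Per alternative of B: FIRST(b) = {b}; FIRST(S) = {c, ε}
FIRST(B) = {b, c, ε}


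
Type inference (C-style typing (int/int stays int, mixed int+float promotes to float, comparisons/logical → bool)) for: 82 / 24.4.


Operand types: int / float
Rule: mixed int/float promotes to float; int/int stays int
Result type: float


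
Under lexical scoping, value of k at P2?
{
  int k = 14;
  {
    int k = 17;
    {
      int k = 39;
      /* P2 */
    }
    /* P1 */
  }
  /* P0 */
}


k declared in the same block as P2
k = 39


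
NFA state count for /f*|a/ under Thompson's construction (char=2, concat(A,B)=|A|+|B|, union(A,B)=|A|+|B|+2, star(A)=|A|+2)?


Syntax tree has 2 char leaf(s), 1 union(s), 1 star(s)
chars contribute 2×2 = 4; each union adds +2; each star adds +2
Total: 4 + 2 + 2 = 8 states


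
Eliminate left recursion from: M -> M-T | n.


Left-recursive alternatives: M-T; non-recursive: n
Introduce M': M -> nM', M' -> -TM' | ε


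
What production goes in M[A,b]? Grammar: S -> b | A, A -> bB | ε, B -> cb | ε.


For [A, b]: 'b' ∈ FIRST(bB)
Entry: A -> bB


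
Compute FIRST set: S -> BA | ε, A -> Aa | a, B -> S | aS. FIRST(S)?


Per alternative of S: FIRST(BA) = {a}; FIRST(ε) = {ε}
FIRST(S) = {a, ε}


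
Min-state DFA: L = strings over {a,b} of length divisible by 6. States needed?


Track length mod 6: states 0..5, accept at 0
Minimal DFA: 6 states


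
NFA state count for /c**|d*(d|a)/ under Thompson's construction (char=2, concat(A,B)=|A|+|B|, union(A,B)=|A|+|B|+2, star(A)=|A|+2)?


Syntax tree has 4 char leaf(s), 2 union(s), 3 star(s)
chars contribute 4×2 = 8; each union adds +2; each star adds +2
Total: 8 + 4 + 6 = 18 states


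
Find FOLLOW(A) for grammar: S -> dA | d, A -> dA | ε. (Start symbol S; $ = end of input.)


$ ∈ FOLLOW(S). For each A -> αBβ: add FIRST(β)\{ε} to FOLLOW(B); if β nullable, add FOLLOW(A).
FOLLOW(A) = {$}


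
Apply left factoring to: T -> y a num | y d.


Common prefix: 'y'
Factored: T -> y T', T' -> a num | d


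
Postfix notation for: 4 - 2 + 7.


Left to right (same or higher precedence on left)
Postfix: 4 2 - 7 +


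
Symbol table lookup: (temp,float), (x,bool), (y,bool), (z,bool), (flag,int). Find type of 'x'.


Lookup 'x' → type bool


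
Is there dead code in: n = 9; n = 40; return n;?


first assignment to n is overwritten before any read
Dead: 'n = 9'


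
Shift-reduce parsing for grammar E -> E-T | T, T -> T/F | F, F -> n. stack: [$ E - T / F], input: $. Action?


handle 'T/F' on top
Action: reduce (T -> T/F)


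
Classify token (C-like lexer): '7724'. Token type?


Pattern: digits only
Type: INTEGER_LITERAL


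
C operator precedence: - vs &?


'-' is additive (level 9); '&' is bitwise AND (level 5)
Higher level binds tighter
'-' has higher precedence than '&'


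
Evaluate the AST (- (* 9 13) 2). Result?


Evaluate inner: (* 9 13) = 117
Evaluate root: (- 117 2) = 115
Result: 115


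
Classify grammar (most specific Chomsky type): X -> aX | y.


Right-linear: every RHS is a terminal or a terminal followed by one nonterminal
Classification: Type 3 (Regular)


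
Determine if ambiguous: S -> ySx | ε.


balanced y^n…x^n: each string has a unique parse
Unambiguous


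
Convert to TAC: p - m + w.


Break into single-operator statements:
t1 = p - m
t2 = t1 + w


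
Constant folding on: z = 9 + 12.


9 + 12 = 21 at compile time
Optimized: z = 21


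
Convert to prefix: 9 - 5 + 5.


left-to-right (same/higher precedence on left): tree is (+ (- 9 5) 5)
Prefix: + - 9 5 5


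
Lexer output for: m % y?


Scan left to right, longest-match per lexeme
Tokens: ID(m), OP(%), ID(y)


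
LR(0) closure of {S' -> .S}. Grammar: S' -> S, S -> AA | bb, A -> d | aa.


Start: S' -> .S
For each item with dot before a nonterminal B, add B -> .γ for every B-production
Closure: [S' -> .S, S -> .AA, S -> .bb, A -> .d, A -> .aa]


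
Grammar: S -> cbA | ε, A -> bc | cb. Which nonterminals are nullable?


A nonterminal is nullable iff some alternative derives ε (directly, or every symbol in it is nullable)
Nullable: {S}


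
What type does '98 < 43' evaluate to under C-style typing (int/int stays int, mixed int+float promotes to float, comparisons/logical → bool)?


Operand types: int < int
Rule: comparison yields bool
Result type: bool


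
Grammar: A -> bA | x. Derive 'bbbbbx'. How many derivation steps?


Derivation: A => bA => bbA => bbbA => bbbbA => bbbbbA => bbbbbx
Steps: 6


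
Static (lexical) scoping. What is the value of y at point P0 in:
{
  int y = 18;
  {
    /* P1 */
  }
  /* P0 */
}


y declared in the same block as P0
y = 18


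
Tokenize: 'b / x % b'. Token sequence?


Scan left to right, longest-match per lexeme
Tokens: ID(b), OP(/), ID(x), OP(%), ID(b)


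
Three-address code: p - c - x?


Break into single-operator statements:
t1 = p - c
t2 = t1 - x


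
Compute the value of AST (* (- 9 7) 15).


Evaluate inner: (- 9 7) = 2
Evaluate root: (* 2 15) = 30
Result: 30


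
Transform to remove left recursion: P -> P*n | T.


Left-recursive alternatives: P*n; non-recursive: T
Introduce P': P -> TP', P' -> *nP' | ε


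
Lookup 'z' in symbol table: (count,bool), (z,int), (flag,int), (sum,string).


Lookup 'z' → type int


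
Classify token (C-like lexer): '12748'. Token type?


Pattern: digits only
Type: INTEGER_LITERAL


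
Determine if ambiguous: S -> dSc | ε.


balanced d^n…c^n: each string has a unique parse
Unambiguous


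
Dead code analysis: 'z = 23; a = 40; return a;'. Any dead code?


z is assigned but never read
Dead: 'z = 23'


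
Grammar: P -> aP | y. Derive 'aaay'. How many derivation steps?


Derivation: P => aP => aaP => aaaP => aaay
Steps: 4


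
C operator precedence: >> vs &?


'>>' is shift (level 8); '&' is bitwise AND (level 5)
Higher level binds tighter
'>>' has higher precedence than '&'


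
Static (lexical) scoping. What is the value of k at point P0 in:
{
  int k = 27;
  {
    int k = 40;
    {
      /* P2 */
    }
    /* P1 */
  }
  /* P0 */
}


k declared in the same block as P0
k = 27


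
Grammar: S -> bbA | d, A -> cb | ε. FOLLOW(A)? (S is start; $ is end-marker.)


$ ∈ FOLLOW(S). For each A -> αBβ: add FIRST(β)\{ε} to FOLLOW(B); if β nullable, add FOLLOW(A).
FOLLOW(A) = {$}


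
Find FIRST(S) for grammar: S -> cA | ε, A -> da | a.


Per alternative of S: FIRST(cA) = {c}; FIRST(ε) = {ε}
FIRST(S) = {c, ε}


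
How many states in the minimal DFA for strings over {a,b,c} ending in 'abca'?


Track the longest suffix of input matching a prefix of 'abca': 5 classes (prefixes of length 0..4)
Minimal DFA: 5 states


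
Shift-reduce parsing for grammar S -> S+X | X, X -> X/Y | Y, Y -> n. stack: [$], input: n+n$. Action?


no handle on stack; shift 'n'
Action: shift


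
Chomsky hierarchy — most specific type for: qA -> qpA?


LHS has context (more than one symbol) and |LHS| ≤ |RHS|
Classification: Type 1 (Context-Sensitive)


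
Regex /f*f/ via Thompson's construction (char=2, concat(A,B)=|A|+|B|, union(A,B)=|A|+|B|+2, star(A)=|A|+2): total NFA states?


Syntax tree has 2 char leaf(s), 0 union(s), 1 star(s)
chars contribute 2×2 = 4; each union adds +2; each star adds +2
Total: 4 + 0 + 2 = 6 states


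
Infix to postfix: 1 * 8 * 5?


Left to right (same or higher precedence on left)
Postfix: 1 8 * 5 *


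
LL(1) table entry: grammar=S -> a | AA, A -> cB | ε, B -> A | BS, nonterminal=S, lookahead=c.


For [S, c]: 'c' ∈ FIRST(AA)
Entry: S -> AA


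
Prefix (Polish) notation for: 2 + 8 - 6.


left-to-right (same/higher precedence on left): tree is (- (+ 2 8) 6)
Prefix: - + 2 8 6


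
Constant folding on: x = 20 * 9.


20 * 9 = 180 at compile time
Optimized: x = 180


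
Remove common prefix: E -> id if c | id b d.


Common prefix: 'id'
Factored: E -> id E', E' -> if c | b d


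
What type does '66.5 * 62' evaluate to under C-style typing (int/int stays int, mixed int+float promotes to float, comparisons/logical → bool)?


Operand types: float * int
Rule: mixed int/float promotes to float; int/int stays int
Result type: float


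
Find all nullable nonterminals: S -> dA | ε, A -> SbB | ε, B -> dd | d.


A nonterminal is nullable iff some alternative derives ε (directly, or every symbol in it is nullable)
Nullable: {A, S}


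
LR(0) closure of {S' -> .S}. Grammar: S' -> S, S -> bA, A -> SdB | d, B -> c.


Start: S' -> .S
For each item with dot before a nonterminal B, add B -> .γ for every B-production
Closure: [S' -> .S, S -> .bA]


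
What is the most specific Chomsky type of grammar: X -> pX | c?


Right-linear: every RHS is a terminal or a terminal followed by one nonterminal
Classification: Type 3 (Regular)


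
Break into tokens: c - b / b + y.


Scan left to right, longest-match per lexeme
Tokens: ID(c), OP(-), ID(b), OP(/), ID(b), OP(+), ID(y)


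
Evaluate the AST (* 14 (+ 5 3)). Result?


Evaluate inner: (+ 5 3) = 8
Evaluate root: (* 14 8) = 112
Result: 112


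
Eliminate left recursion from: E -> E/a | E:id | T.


Left-recursive alternatives: E/a, E:id; non-recursive: T
Introduce E': E -> TE', E' -> /aE' | :idE' | ε


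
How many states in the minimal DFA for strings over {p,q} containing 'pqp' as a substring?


KMP-style automaton: 3 progress states + 1 absorbing accept = 4
Minimal DFA: 4 states


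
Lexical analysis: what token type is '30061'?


Pattern: digits only
Type: INTEGER_LITERAL


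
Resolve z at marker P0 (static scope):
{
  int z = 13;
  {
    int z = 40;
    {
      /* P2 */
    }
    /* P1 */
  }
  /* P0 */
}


z declared in the same block as P0
z = 13


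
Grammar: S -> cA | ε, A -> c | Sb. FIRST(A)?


Per alternative of A: FIRST(c) = {c}; FIRST(Sb) = {b, c}
FIRST(A) = {b, c}


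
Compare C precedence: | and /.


'/' is multiplicative (level 10); '|' is bitwise OR (level 3)
Higher level binds tighter
'/' has higher precedence than '|'


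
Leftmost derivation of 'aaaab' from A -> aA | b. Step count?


Derivation: A => aA => aaA => aaaA => aaaaA => aaaab
Steps: 5


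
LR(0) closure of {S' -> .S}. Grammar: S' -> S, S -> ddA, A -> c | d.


Start: S' -> .S
For each item with dot before a nonterminal B, add B -> .γ for every B-production
Closure: [S' -> .S, S -> .ddA]


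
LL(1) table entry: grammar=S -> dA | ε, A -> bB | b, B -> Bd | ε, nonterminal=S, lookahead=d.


For [S, d]: 'd' ∈ FIRST(dA)
Entry: S -> dA


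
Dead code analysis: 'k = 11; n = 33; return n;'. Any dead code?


k is assigned but never read
Dead: 'k = 11'


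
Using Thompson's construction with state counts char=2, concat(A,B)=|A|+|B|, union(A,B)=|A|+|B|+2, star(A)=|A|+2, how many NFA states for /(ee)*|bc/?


Syntax tree has 4 char leaf(s), 1 union(s), 1 star(s)
chars contribute 4×2 = 8; each union adds +2; each star adds +2
Total: 8 + 2 + 2 = 12 states


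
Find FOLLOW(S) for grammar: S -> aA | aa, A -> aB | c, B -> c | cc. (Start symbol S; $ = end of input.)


$ ∈ FOLLOW(S). For each A -> αBβ: add FIRST(β)\{ε} to FOLLOW(B); if β nullable, add FOLLOW(A).
FOLLOW(S) = {$}


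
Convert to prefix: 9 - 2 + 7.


left-to-right (same/higher precedence on left): tree is (+ (- 9 2) 7)
Prefix: + - 9 2 7


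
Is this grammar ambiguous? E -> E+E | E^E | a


'a+a^a' has two parse trees (no precedence encoded between + and ^)
Ambiguous


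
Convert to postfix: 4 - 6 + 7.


Left to right (same or higher precedence on left)
Postfix: 4 6 - 7 +


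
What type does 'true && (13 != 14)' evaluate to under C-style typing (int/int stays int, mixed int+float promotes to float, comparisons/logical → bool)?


Operand types: bool && bool
Rule: logical operators take bool operands and yield bool
Result type: bool


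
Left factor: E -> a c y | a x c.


Common prefix: 'a'
Factored: E -> a E', E' -> c y | x c


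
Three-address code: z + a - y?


Break into single-operator statements:
t1 = z + a
t2 = t1 - y


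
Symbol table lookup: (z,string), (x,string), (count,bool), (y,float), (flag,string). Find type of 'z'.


Lookup 'z' → type string


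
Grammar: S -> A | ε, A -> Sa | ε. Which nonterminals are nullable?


A nonterminal is nullable iff some alternative derives ε (directly, or every symbol in it is nullable)
Nullable: {A, S}


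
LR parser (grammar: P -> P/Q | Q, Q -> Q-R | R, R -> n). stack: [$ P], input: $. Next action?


start symbol P on stack, input exhausted
Action: accept


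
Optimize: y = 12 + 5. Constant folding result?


12 + 5 = 17 at compile time
Optimized: y = 17


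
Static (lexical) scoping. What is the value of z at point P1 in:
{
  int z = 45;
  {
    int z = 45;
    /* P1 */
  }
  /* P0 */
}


z declared in the same block as P1
z = 45


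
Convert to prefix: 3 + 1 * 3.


'*' binds tighter: tree is (+ 3 (* 1 3))
Prefix: + 3 * 1 3


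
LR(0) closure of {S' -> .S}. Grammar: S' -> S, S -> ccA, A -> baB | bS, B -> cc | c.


Start: S' -> .S
For each item with dot before a nonterminal B, add B -> .γ for every B-production
Closure: [S' -> .S, S -> .ccA]


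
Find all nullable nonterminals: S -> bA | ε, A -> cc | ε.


A nonterminal is nullable iff some alternative derives ε (directly, or every symbol in it is nullable)
Nullable: {A, S}


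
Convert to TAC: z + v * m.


Break into single-operator statements:
t1 = v * m
t2 = z + t1


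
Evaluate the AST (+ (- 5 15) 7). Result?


Evaluate inner: (- 5 15) = -10
Evaluate root: (+ -10 7) = -3
Result: -3


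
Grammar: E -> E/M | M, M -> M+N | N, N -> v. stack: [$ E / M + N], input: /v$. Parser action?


handle 'M+N' on top
Action: reduce (M -> M+N)


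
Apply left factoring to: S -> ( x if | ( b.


Common prefix: '('
Factored: S -> ( S', S' -> x if | b


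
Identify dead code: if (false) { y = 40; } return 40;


condition is constant false, so the whole block is unreachable
Dead: 'if (false) { y = 40; }'


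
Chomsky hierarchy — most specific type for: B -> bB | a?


Right-linear: every RHS is a terminal or a terminal followed by one nonterminal
Classification: Type 3 (Regular)
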